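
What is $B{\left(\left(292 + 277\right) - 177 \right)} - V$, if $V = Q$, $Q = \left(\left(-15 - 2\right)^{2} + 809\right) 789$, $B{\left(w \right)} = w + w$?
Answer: $-865538$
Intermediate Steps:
$B{\left(w \right)} = 2 w$
$Q = 866322$ ($Q = \left(\left(-17\right)^{2} + 809\right) 789 = \left(289 + 809\right) 789 = 1098 \cdot 789 = 866322$)
$V = 866322$
$B{\left(\left(292 + 277\right) - 177 \right)} - V = 2 \left(\left(292 + 277\right) - 177\right) - 866322 = 2 \left(569 - 177\right) - 866322 = 2 \cdot 392 - 866322 = 784 - 866322 = -865538$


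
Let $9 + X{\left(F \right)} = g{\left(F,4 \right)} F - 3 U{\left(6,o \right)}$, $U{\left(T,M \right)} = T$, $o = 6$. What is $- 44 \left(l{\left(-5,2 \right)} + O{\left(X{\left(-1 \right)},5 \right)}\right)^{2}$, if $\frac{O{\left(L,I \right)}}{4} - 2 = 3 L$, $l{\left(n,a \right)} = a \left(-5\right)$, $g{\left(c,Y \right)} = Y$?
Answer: $-6154544$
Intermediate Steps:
$l{\left(n,a \right)} = - 5 a$
$X{\left(F \right)} = -27 + 4 F$ ($X{\left(F \right)} = -9 + \left(4 F - 18\right) = -9 + \left(-18 + 4 F\right) = -27 + 4 F$)
$O{\left(L,I \right)} = 8 + 12 L$ ($O{\left(L,I \right)} = 8 + 4 \cdot 3 L = 8 + 12 L$)
$- 44 \left(l{\left(-5,2 \right)} + O{\left(X{\left(-1 \right)},5 \right)}\right)^{2} = - 44 \left(\left(-5\right) 2 + \left(8 + 12 \left(-27 + 4 \left(-1\right)\right)\right)\right)^{2} = - 44 \left(-10 + \left(8 + 12 \left(-27 - 4\right)\right)\right)^{2} = - 44 \left(-10 + \left(8 + 12 \left(-31\right)\right)\right)^{2} = - 44 \left(-10 + \left(8 - 372\right)\right)^{2} = - 44 \left(-10 - 364\right)^{2} = - 44 \left(-374\right)^{2} = \left(-44\right) 139876 = -6154544$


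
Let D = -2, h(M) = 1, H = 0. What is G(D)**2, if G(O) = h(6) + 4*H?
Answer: 1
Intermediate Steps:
G(O) = 1 (G(O) = 1 + 4*0 = 1 + 0 = 1)
G(D)**2 = 1**2 = 1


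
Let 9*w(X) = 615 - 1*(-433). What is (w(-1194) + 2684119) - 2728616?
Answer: -399425/9 ≈ -44381.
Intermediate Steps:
w(X) = 1048/9 (w(X) = (615 - 1*(-433))/9 = (615 + 433)/9 = (⅑)*1048 = 1048/9)
(w(-1194) + 2684119) - 2728616 = (1048/9 + 2684119) - 2728616 = 24158119/9 - 2728616 = -399425/9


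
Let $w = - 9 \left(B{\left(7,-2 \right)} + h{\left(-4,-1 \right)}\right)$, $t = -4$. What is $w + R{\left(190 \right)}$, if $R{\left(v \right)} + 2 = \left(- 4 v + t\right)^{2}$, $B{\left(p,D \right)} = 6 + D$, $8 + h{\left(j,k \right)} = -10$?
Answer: $583820$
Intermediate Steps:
$h{\left(j,k \right)} = -18$ ($h{\left(j,k \right)} = -8 - 10 = -18$)
$R{\left(v \right)} = -2 + \left(-4 - 4 v\right)^{2}$ ($R{\left(v \right)} = -2 + \left(- 4 v - 4\right)^{2} = -2 + \left(-4 - 4 v\right)^{2}$)
$w = 126$ ($w = - 9 \left(\left(6 - 2\right) - 18\right) = - 9 \left(4 - 18\right) = \left(-9\right) \left(-14\right) = 126$)
$w + R{\left(190 \right)} = 126 - \left(2 - 16 \left(1 + 190\right)^{2}\right) = 126 - \left(2 - 16 \cdot 191^{2}\right) = 126 + \left(-2 + 16 \cdot 36481\right) = 126 + \left(-2 + 583696\right) = 126 + 583694 = 583820$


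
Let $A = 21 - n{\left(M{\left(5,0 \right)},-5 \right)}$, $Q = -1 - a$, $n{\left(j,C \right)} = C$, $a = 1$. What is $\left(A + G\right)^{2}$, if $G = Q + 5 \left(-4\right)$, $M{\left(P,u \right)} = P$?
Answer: $16$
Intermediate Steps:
$Q = -2$ ($Q = -1 - 1 = -2$)
$G = -22$ ($G = -2 + 5 \left(-4\right) = -2 - 20 = -22$)
$A = 26$ ($A = 21 - -5 = 21 + 5 = 26$)
$\left(A + G\right)^{2} = \left(26 - 22\right)^{2} = 4^{2} = 16$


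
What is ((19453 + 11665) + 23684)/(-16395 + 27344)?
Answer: 54802/10949 ≈ 5.0052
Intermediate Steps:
((19453 + 11665) + 23684)/(-16395 + 27344) = (31118 + 23684)/10949 = 54802*(1/10949) = 54802/10949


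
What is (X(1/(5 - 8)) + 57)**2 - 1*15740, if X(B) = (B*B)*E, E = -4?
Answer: -1015859/81 ≈ -12541.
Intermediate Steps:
X(B) = -4*B**2 (X(B) = (B*B)*(-4) = B**2*(-4) = -4*B**2)
(X(1/(5 - 8)) + 57)**2 - 1*15740 = (-4/(5 - 8)**2 + 57)**2 - 1*15740 = (-4*(1/(-3))**2 + 57)**2 - 15740 = (-4*(-1/3)**2 + 57)**2 - 15740 = (-4*1/9 + 57)**2 - 15740 = (-4/9 + 57)**2 - 15740 = (509/9)**2 - 15740 = 259081/81 - 15740 = -1015859/81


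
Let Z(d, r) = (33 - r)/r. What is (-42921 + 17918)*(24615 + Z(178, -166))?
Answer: -102159532673/166 ≈ -6.1542e+8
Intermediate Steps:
Z(d, r) = (33 - r)/r
(-42921 + 17918)*(24615 + Z(178, -166)) = (-42921 + 17918)*(24615 + (33 - 1*(-166))/(-166)) = -25003*(24615 - (33 + 166)/166) = -25003*(24615 - 1/166*199) = -25003*(24615 - 199/166) = -25003*4085891/166 = -102159532673/166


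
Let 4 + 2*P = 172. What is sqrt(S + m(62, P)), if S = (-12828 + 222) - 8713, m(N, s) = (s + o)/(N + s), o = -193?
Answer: I*sqrt(454451718)/146 ≈ 146.01*I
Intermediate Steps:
P = 84 (P = -2 + (1/2)*172 = -2 + 86 = 84)
m(N, s) = (-193 + s)/(N + s) (m(N, s) = (s - 193)/(N + s) = (-193 + s)/(N + s))
S = -21319 (S = -12606 - 8713 = -21319)
sqrt(S + m(62, P)) = sqrt(-21319 + (-193 + 84)/(62 + 84)) = sqrt(-21319 - 109/146) = sqrt(-3112683/146) = I*sqrt(454451718)/146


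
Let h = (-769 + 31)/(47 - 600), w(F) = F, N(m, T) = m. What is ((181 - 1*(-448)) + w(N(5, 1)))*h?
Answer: 467892/553 ≈ 846.10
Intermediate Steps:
h = 738/553 (h = -738/(-553) = -738*(-1/553) = 738/553 ≈ 1.3345)
((181 - 1*(-448)) + w(N(5, 1)))*h = ((181 - 1*(-448)) + 5)*(738/553) = ((181 + 448) + 5)*(738/553) = (629 + 5)*(738/553) = 634*(738/553) = 467892/553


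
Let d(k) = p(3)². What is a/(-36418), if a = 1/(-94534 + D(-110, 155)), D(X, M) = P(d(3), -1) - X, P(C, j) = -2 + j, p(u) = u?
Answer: 1/3438842486 ≈ 2.9080e-10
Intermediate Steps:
d(k) = 9 (d(k) = 3² = 9)
D(X, M) = -3 - X (D(X, M) = (-2 - 1) - X = -3 - X)
a = -1/94427 (a = 1/(-94534 + (-3 - 1*(-110))) = 1/(-94534 + (-3 + 110)) = 1/(-94534 + 107) = 1/(-94427) = -1/94427 ≈ -1.0590e-5)
a/(-36418) = -1/94427/(-36418) = -1/94427*(-1/36418) = 1/3438842486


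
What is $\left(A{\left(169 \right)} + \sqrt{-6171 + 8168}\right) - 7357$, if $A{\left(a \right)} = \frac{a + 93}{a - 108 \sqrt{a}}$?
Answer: $- \frac{9086157}{1235} + \sqrt{1997} \approx -7312.5$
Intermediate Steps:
$A{\left(a \right)} = \frac{93 + a}{a - 108 \sqrt{a}}$
$\left(A{\left(169 \right)} + \sqrt{-6171 + 8168}\right) - 7357 = \left(\frac{93 + 169}{169 - 108 \sqrt{169}} + \sqrt{-6171 + 8168}\right) - 7357 = \left(\frac{1}{169 - 1404} \cdot 262 + \sqrt{1997}\right) - 7357 = \left(\frac{1}{-1235} \cdot 262 + \sqrt{1997}\right) - 7357 = \left(\left(- \frac{1}{1235}\right) 262 + \sqrt{1997}\right) - 7357 = \left(- \frac{262}{1235} + \sqrt{1997}\right) - 7357 = - \frac{9086157}{1235} + \sqrt{1997}$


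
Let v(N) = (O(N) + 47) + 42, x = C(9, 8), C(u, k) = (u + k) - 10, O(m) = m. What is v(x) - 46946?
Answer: -46850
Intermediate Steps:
C(u, k) = -10 + k + u (C(u, k) = (k + u) - 10 = -10 + k + u)
x = 7 (x = -10 + 8 + 9 = 7)
v(N) = 89 + N (v(N) = (N + 47) + 42 = (47 + N) + 42 = 89 + N)
v(x) - 46946 = (89 + 7) - 46946 = 96 - 46946 = -46850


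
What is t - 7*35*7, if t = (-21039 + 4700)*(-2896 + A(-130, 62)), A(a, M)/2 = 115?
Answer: 43558059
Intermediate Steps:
A(a, M) = 230 (A(a, M) = 2*115 = 230)
t = 43559774 (t = (-21039 + 4700)*(-2896 + 230) = -16339*(-2666) = 43559774)
t - 7*35*7 = 43559774 - 7*35*7 = 43559774 - 245*7 = 43559774 - 1715 = 43558059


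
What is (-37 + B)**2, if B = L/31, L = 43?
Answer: 1218816/961 ≈ 1268.3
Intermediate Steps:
B = 43/31 ≈ 1.3871
(-37 + B)**2 = (-37 + 43/31)**2 = (-1104/31)**2 = 1218816/961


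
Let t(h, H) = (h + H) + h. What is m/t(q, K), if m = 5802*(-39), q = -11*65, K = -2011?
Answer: 75426/1147 ≈ 65.759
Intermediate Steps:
q = -715
t(h, H) = H + 2*h (t(h, H) = (H + h) + h = H + 2*h)
m = -226278
m/t(q, K) = -226278/(-2011 + 2*(-715)) = -226278/(-2011 - 1430) = -226278/(-3441) = -226278*(-1/3441) = 75426/1147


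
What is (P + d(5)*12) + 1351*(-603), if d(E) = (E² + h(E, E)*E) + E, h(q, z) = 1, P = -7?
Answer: -814240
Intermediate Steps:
d(E) = E² + 2*E (d(E) = (E² + 1*E) + E = (E² + E) + E = (E + E²) + E = E² + 2*E)
(P + d(5)*12) + 1351*(-603) = (-7 + (5*(2 + 5))*12) + 1351*(-603) = (-7 + (5*7)*12) - 814653 = (-7 + 35*12) - 814653 = (-7 + 420) - 814653 = 413 - 814653 = -814240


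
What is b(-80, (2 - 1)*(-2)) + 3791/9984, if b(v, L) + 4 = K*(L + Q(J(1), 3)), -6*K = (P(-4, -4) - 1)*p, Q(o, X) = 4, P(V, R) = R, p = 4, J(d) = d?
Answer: 30415/9984 ≈ 3.0464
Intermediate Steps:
K = 10/3 (K = -(-4 - 1)*4/6 = -(-5)*4/6 = -⅙*(-20) = 10/3 ≈ 3.3333)
b(v, L) = 28/3 + 10*L/3 (b(v, L) = -4 + 10*(L + 4)/3 = -4 + 10*(4 + L)/3 = -4 + (40/3 + 10*L/3) = 28/3 + 10*L/3)
b(-80, (2 - 1)*(-2)) + 3791/9984 = (28/3 + 10*((2 - 1)*(-2))/3) + 3791/9984 = (28/3 + 10*(1*(-2))/3) + 3791*(1/9984) = (28/3 + (10/3)*(-2)) + 3791/9984 = (28/3 - 20/3) + 3791/9984 = 8/3 + 3791/9984 = 30415/9984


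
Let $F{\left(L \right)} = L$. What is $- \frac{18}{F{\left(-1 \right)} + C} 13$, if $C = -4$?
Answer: $\frac{234}{5} \approx 46.8$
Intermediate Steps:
$- \frac{18}{F{\left(-1 \right)} + C} 13 = - \frac{18}{-1 - 4} \cdot 13 = - \frac{18}{-5} \cdot 13 = \left(-18\right) \left(- \frac{1}{5}\right) 13 = \frac{18}{5} \cdot 13 = \frac{234}{5}$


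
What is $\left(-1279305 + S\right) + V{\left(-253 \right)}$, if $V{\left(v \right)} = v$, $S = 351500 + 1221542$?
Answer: $293484$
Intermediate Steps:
$S = 1573042$
$\left(-1279305 + S\right) + V{\left(-253 \right)} = \left(-1279305 + 1573042\right) - 253 = 293737 - 253 = 293484$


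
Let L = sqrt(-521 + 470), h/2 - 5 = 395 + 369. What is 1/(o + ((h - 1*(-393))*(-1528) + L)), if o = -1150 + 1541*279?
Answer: -840593/2119789774964 - I*sqrt(51)/6359369324892 ≈ -3.9655e-7 - 1.123e-12*I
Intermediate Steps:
h = 1538 (h = 10 + 2*(395 + 369) = 10 + 2*764 = 10 + 1528 = 1538)
L = I*sqrt(51) (L = sqrt(-51) = I*sqrt(51) ≈ 7.1414*I)
o = 428789 (o = -1150 + 429939 = 428789)
1/(o + ((h - 1*(-393))*(-1528) + L)) = 1/(428789 + ((1538 - 1*(-393))*(-1528) + I*sqrt(51))) = 1/(428789 + ((1538 + 393)*(-1528) + I*sqrt(51))) = 1/(428789 + (1931*(-1528) + I*sqrt(51))) = 1/(428789 + (-2950568 + I*sqrt(51))) = 1/(-2521779 + I*sqrt(51))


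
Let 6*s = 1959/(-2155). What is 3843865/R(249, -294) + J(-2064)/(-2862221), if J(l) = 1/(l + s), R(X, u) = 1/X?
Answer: 24371905118526817287215/25463729090953 ≈ 9.5712e+8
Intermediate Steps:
s = -653/4310 (s = (1959/(-2155))/6 = (1959*(-1/2155))/6 = (⅙)*(-1959/2155) = -653/4310 ≈ -0.15151)
J(l) = 1/(-653/4310 + l) (J(l) = 1/(l - 653/4310) = 1/(-653/4310 + l))
3843865/R(249, -294) + J(-2064)/(-2862221) = 3843865/(1/249) + (4310/(-653 + 4310*(-2064)))/(-2862221) = 3843865/(1/249) + (4310/(-653 - 8895840))*(-1/2862221) = 3843865*249 + (4310/(-8896493))*(-1/2862221) = 957122385 + (4310*(-1/8896493))*(-1/2862221) = 957122385 - 4310/8896493*(-1/2862221) = 957122385 + 4310/25463729090953 = 24371905118526817287215/25463729090953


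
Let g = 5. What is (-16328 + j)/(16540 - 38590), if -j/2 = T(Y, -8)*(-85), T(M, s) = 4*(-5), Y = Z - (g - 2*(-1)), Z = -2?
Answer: 1096/1225 ≈ 0.89469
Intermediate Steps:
Y = -9 (Y = -2 - (5 - 2*(-1)) = -2 - (5 + 2) = -2 - 1*7 = -2 - 7 = -9)
T(M, s) = -20
j = -3400 (j = -(-40)*(-85) = -2*1700 = -3400)
(-16328 + j)/(16540 - 38590) = (-16328 - 3400)/(16540 - 38590) = -19728/(-22050) = -19728*(-1/22050) = 1096/1225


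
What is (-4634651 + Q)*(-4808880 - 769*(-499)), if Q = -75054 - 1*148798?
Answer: 21499599691947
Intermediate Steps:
Q = -223852 (Q = -75054 - 148798 = -223852)
(-4634651 + Q)*(-4808880 - 769*(-499)) = (-4634651 - 223852)*(-4808880 - 769*(-499)) = -4858503*(-4808880 + 383731) = -4858503*(-4425149) = 21499599691947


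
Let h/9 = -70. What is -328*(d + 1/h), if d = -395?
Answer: 40811564/315 ≈ 1.2956e+5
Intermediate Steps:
h = -630 (h = 9*(-70) = -630)
-328*(d + 1/h) = -328*(-395 + 1/(-630)) = -328*(-395 - 1/630) = -328*(-248851/630) = 40811564/315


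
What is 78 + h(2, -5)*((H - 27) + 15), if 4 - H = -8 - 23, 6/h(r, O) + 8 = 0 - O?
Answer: 32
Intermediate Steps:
h(r, O) = 6/(-8 - O) (h(r, O) = 6/(-8 + (0 - O)) = 6/(-8 - O))
H = 35 (H = 4 - (-8 - 23) = 4 - 1*(-31) = 4 + 31 = 35)
78 + h(2, -5)*((H - 27) + 15) = 78 + (-6/(8 - 5))*((35 - 27) + 15) = 78 + (-6/3)*(8 + 15) = 78 - 6*1/3*23 = 78 - 2*23 = 78 - 46 = 32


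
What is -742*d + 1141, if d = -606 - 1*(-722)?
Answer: -84931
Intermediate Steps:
d = 116 (d = -606 + 722 = 116)
-742*d + 1141 = -742*116 + 1141 = -86072 + 1141 = -84931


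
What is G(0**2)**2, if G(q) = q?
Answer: 0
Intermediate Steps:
G(0**2)**2 = (0**2)**2 = 0**2 = 0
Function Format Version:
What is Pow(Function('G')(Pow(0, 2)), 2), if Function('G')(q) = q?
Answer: 0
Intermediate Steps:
Pow(Function('G')(Pow(0, 2)), 2) = Pow(Pow(0, 2), 2) = Pow(0, 2) = 0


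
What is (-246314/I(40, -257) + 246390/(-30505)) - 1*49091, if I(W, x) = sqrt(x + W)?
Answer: -299553469/6101 + 246314*I*sqrt(217)/217 ≈ -49099.0 + 16721.0*I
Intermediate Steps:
I(W, x) = sqrt(W + x)
(-246314/I(40, -257) + 246390/(-30505)) - 1*49091 = (-246314/sqrt(40 - 257) + 246390/(-30505)) - 1*49091 = (-246314*(-I*sqrt(217)/217) + 246390*(-1/30505)) - 49091 = (-246314*(-I*sqrt(217)/217) - 49278/6101) - 49091 = (-(-246314)*I*sqrt(217)/217 - 49278/6101) - 49091 = (246314*I*sqrt(217)/217 - 49278/6101) - 49091 = (-49278/6101 + 246314*I*sqrt(217)/217) - 49091 = -299553469/6101 + 246314*I*sqrt(217)/217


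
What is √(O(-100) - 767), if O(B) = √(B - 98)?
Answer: √(-767 + 3*I*√22) ≈ 0.254 + 27.696*I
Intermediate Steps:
O(B) = √(-98 + B)
√(O(-100) - 767) = √(√(-98 - 100) - 767) = √(√(-198) - 767) = √(3*I*√22 - 767) = √(-767 + 3*I*√22)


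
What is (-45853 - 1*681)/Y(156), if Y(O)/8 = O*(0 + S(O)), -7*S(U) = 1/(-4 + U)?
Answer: 3094511/78 ≈ 39673.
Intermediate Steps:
S(U) = -1/(7*(-4 + U))
Y(O) = -8*O/(-28 + 7*O) (Y(O) = 8*(O*(0 - 1/(-28 + 7*O))) = 8*(O*(-1/(-28 + 7*O))) = 8*(-O/(-28 + 7*O)) = -8*O/(-28 + 7*O))
(-45853 - 1*681)/Y(156) = (-45853 - 1*681)/((-8*156/(-28 + 7*156))) = (-45853 - 681)/((-8*156/(-28 + 1092))) = -46534/((-8*156/1064)) = -46534/((-8*156*1/1064)) = -46534/(-156/133) = -46534*(-133/156) = 3094511/78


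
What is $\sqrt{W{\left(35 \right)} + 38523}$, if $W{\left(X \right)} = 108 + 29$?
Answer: $2 \sqrt{9665} \approx 196.62$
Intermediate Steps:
$W{\left(X \right)} = 137$
$\sqrt{W{\left(35 \right)} + 38523} = \sqrt{137 + 38523} = \sqrt{38660} = 2 \sqrt{9665}$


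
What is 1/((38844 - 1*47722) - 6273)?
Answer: -1/15151 ≈ -6.6002e-5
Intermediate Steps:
1/((38844 - 1*47722) - 6273) = 1/((38844 - 47722) - 6273) = 1/(-8878 - 6273) = 1/(-15151) = -1/15151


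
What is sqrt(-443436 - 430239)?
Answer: 15*I*sqrt(3883) ≈ 934.71*I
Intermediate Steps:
sqrt(-443436 - 430239) = sqrt(-873675) = 15*I*sqrt(3883)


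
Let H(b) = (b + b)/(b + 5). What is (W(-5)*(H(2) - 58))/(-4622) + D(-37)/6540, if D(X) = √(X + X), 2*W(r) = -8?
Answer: -804/16177 + I*√74/6540 ≈ -0.0497 + 0.0013153*I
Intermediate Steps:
W(r) = -4 (W(r) = (½)*(-8) = -4)
H(b) = 2*b/(5 + b) (H(b) = (2*b)/(5 + b) = 2*b/(5 + b))
D(X) = √2*√X (D(X) = √(2*X) = √2*√X)
(W(-5)*(H(2) - 58))/(-4622) + D(-37)/6540 = -4*(2*2/(5 + 2) - 58)/(-4622) + (√2*√(-37))/6540 = -4*(2*2/7 - 58)*(-1/4622) + (√2*(I*√37))*(1/6540) = -4*(2*2*(⅐) - 58)*(-1/4622) + (I*√74)*(1/6540) = -4*(4/7 - 58)*(-1/4622) + I*√74/6540 = -4*(-402/7)*(-1/4622) + I*√74/6540 = (1608/7)*(-1/4622) + I*√74/6540 = -804/16177 + I*√74/6540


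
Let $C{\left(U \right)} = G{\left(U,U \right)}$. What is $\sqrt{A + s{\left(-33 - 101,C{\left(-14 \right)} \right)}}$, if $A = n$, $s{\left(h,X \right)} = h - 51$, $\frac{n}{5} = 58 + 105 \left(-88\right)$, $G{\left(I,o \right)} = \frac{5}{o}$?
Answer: $i \sqrt{46095} \approx 214.7 i$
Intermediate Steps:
$C{\left(U \right)} = \frac{5}{U}$
$n = -45910$ ($n = 5 \left(58 + 105 \left(-88\right)\right) = 5 \left(58 - 9240\right) = 5 \left(-9182\right) = -45910$)
$s{\left(h,X \right)} = -51 + h$ ($s{\left(h,X \right)} = h - 51 = -51 + h$)
$A = -45910$
$\sqrt{A + s{\left(-33 - 101,C{\left(-14 \right)} \right)}} = \sqrt{-45910 - 185} = \sqrt{-46095} = i \sqrt{46095}$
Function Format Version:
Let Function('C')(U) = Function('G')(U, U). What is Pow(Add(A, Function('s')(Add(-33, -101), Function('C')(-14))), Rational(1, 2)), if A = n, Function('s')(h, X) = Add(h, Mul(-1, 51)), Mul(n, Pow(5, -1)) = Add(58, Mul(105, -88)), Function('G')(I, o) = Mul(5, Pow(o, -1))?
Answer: Mul(I, Pow(46095, Rational(1, 2))) ≈ Mul(214.70, I)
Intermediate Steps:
Function('C')(U) = Mul(5, Pow(U, -1))
n = -45910 (n = Mul(5, Add(58, Mul(105, -88))) = Mul(5, Add(58, -9240)) = Mul(5, -9182) = -45910)
Function('s')(h, X) = Add(-51, h) (Function('s')(h, X) = Add(h, -51) = Add(-51, h))
A = -45910
Pow(Add(A, Function('s')(Add(-33, -101), Function('C')(-14))), Rational(1, 2)) = Pow(Add(-45910, Add(-51, Add(-33, -101))), Rational(1, 2)) = Pow(Add(-45910, Add(-51, -134)), Rational(1, 2)) = Pow(Add(-45910, -185), Rational(1, 2)) = Pow(-46095, Rational(1, 2)) = Mul(I, Pow(46095, Rational(1, 2)))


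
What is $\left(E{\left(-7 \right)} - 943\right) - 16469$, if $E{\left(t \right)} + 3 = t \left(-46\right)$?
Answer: $-17093$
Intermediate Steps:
$E{\left(t \right)} = -3 - 46 t$ ($E{\left(t \right)} = -3 + t \left(-46\right) = -3 - 46 t$)
$\left(E{\left(-7 \right)} - 943\right) - 16469 = \left(\left(-3 - -322\right) - 943\right) - 16469 = \left(\left(-3 + 322\right) - 943\right) - 16469 = \left(319 - 943\right) - 16469 = -624 - 16469 = -17093$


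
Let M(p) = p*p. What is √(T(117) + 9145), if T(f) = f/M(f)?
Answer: √13909558/39 ≈ 95.630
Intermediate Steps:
M(p) = p²
T(f) = 1/f (T(f) = f/(f²) = f/f² = 1/f)
√(T(117) + 9145) = √(1/117 + 9145) = √(1069966/117) = √13909558/39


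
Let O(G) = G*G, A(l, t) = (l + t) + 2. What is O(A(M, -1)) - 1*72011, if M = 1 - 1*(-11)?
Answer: -71842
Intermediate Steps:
M = 12 (M = 1 + 11 = 12)
A(l, t) = 2 + l + t
O(G) = G²
O(A(M, -1)) - 1*72011 = (2 + 12 - 1)² - 1*72011 = 13² - 72011 = 169 - 72011 = -71842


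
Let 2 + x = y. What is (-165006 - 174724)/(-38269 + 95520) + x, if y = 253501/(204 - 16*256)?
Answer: -16281056695/222820892 ≈ -73.068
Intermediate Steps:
y = -253501/3892 (y = 253501/(204 - 4096) = 253501/(-3892) = 253501*(-1/3892) = -253501/3892 ≈ -65.134)
x = -261285/3892 (x = -2 - 253501/3892 = -261285/3892 ≈ -67.134)
(-165006 - 174724)/(-38269 + 95520) + x = (-165006 - 174724)/(-38269 + 95520) - 261285/3892 = -339730/57251 - 261285/3892 = -16281056695/222820892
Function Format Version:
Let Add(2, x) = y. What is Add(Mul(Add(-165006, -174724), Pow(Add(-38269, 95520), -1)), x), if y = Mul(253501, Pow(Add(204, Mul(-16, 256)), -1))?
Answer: Rational(-16281056695, 222820892) ≈ -73.068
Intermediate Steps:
y = Rational(-253501, 3892) (y = Mul(253501, Pow(Add(204, -4096), -1)) = Mul(253501, Pow(-3892, -1)) = Mul(253501, Rational(-1, 3892)) = Rational(-253501, 3892) ≈ -65.134)
x = Rational(-261285, 3892) (x = Add(-2, Rational(-253501, 3892)) = Rational(-261285, 3892) ≈ -67.134)
Add(Mul(Add(-165006, -174724), Pow(Add(-38269, 95520), -1)), x) = Add(Mul(Add(-165006, -174724), Pow(Add(-38269, 95520), -1)), Rational(-261285, 3892)) = Add(Mul(-339730, Pow(57251, -1)), Rational(-261285, 3892)) = Add(Mul(-339730, Rational(1, 57251)), Rational(-261285, 3892)) = Add(Rational(-339730, 57251), Rational(-261285, 3892)) = Rational(-16281056695, 222820892)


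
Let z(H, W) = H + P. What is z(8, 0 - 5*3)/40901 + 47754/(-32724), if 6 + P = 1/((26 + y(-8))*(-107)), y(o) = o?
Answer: -1935036470/1326051321 ≈ -1.4592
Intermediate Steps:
P = -11557/1926 (P = -6 + 1/((26 - 8)*(-107)) = -6 - 1/107/18 = -6 + (1/18)*(-1/107) = -6 - 1/1926 = -11557/1926 ≈ -6.0005)
z(H, W) = -11557/1926 + H (z(H, W) = H - 11557/1926 = -11557/1926 + H)
z(8, 0 - 5*3)/40901 + 47754/(-32724) = (-11557/1926 + 8)/40901 + 47754/(-32724) = (3851/1926)*(1/40901) + 47754*(-1/32724) = 3851/78775326 - 2653/1818 = -1935036470/1326051321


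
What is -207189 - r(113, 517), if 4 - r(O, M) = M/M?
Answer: -207192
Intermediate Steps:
r(O, M) = 3 (r(O, M) = 4 - M/M = 4 - 1*1 = 4 - 1 = 3)
-207189 - r(113, 517) = -207189 - 1*3 = -207189 - 3 = -207192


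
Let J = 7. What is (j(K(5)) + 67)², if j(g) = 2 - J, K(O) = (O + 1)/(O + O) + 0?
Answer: 3844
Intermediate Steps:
K(O) = (1 + O)/(2*O) (K(O) = (1 + O)/((2*O)) + 0 = (1 + O)*(1/(2*O)) + 0 = (1 + O)/(2*O) + 0 = (1 + O)/(2*O))
j(g) = -5 (j(g) = 2 - 1*7 = 2 - 7 = -5)
(j(K(5)) + 67)² = (-5 + 67)² = 62² = 3844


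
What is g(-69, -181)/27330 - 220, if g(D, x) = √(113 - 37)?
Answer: -220 + √19/13665 ≈ -220.00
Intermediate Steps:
g(D, x) = 2*√19 (g(D, x) = √76 = 2*√19)
g(-69, -181)/27330 - 220 = (2*√19)/27330 - 220 = (2*√19)*(1/27330) - 220 = √19/13665 - 220 = -220 + √19/13665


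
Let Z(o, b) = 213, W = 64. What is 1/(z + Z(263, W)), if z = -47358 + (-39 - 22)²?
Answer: -1/43424 ≈ -2.3029e-5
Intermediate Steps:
z = -43637 (z = -47358 + (-61)² = -47358 + 3721 = -43637)
1/(z + Z(263, W)) = 1/(-43637 + 213) = 1/(-43424) = -1/43424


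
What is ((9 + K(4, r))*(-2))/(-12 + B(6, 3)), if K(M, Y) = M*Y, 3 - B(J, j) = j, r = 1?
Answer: 13/6 ≈ 2.1667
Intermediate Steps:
B(J, j) = 3 - j
((9 + K(4, r))*(-2))/(-12 + B(6, 3)) = ((9 + 4*1)*(-2))/(-12 + (3 - 1*3)) = ((9 + 4)*(-2))/(-12 + (3 - 3)) = (13*(-2))/(-12 + 0) = -26/(-12) = -26*(-1/12) = 13/6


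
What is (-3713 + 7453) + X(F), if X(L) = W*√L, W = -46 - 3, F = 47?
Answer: 3740 - 49*√47 ≈ 3404.1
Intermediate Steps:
W = -49
X(L) = -49*√L
(-3713 + 7453) + X(F) = (-3713 + 7453) - 49*√47 = 3740 - 49*√47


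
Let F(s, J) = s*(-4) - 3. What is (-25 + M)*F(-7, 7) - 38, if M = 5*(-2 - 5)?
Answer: -1538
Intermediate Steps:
M = -35 (M = 5*(-7) = -35)
F(s, J) = -3 - 4*s (F(s, J) = -4*s - 3 = -3 - 4*s)
(-25 + M)*F(-7, 7) - 38 = (-25 - 35)*(-3 - 4*(-7)) - 38 = -60*(-3 + 28) - 38 = -60*25 - 38 = -1500 - 38 = -1538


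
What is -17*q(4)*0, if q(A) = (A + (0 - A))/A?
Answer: 0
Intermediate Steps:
q(A) = 0 (q(A) = (A - A)/A = 0/A = 0)
-17*q(4)*0 = -17*0*0 = 0*0 = 0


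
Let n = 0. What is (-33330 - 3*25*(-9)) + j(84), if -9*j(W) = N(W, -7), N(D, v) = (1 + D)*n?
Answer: -32655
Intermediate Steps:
N(D, v) = 0 (N(D, v) = (1 + D)*0 = 0)
j(W) = 0 (j(W) = -1/9*0 = 0)
(-33330 - 3*25*(-9)) + j(84) = (-33330 - 3*25*(-9)) + 0 = (-33330 - 75*(-9)) + 0 = (-33330 + 675) + 0 = -32655 + 0 = -32655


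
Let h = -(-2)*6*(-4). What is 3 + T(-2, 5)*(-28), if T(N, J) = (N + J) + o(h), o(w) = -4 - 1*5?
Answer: 171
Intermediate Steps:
h = -48 (h = -1*(-12)*(-4) = 12*(-4) = -48)
o(w) = -9 (o(w) = -4 - 5 = -9)
T(N, J) = -9 + J + N (T(N, J) = (N + J) - 9 = (J + N) - 9 = -9 + J + N)
3 + T(-2, 5)*(-28) = 3 + (-9 + 5 - 2)*(-28) = 3 - 6*(-28) = 3 + 168 = 171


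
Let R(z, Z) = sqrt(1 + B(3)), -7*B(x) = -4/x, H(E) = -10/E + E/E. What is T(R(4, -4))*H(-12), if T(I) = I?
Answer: 55*sqrt(21)/126 ≈ 2.0003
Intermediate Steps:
H(E) = 1 - 10/E (H(E) = -10/E + 1 = 1 - 10/E)
B(x) = 4/(7*x) (B(x) = -(-4)/(7*x) = 4/(7*x))
R(z, Z) = 5*sqrt(21)/21 (R(z, Z) = sqrt(1 + (4/7)/3) = sqrt(1 + (4/7)*(1/3)) = sqrt(1 + 4/21) = sqrt(25/21) = 5*sqrt(21)/21)
T(R(4, -4))*H(-12) = (5*sqrt(21)/21)*((-10 - 12)/(-12)) = (5*sqrt(21)/21)*(-1/12*(-22)) = (5*sqrt(21)/21)*(11/6) = 55*sqrt(21)/126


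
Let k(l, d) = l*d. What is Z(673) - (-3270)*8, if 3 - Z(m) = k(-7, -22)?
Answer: 26009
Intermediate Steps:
k(l, d) = d*l
Z(m) = -151 (Z(m) = 3 - (-22)*(-7) = 3 - 1*154 = 3 - 154 = -151)
Z(673) - (-3270)*8 = -151 - (-3270)*8 = -151 - 1*(-26160) = -151 + 26160 = 26009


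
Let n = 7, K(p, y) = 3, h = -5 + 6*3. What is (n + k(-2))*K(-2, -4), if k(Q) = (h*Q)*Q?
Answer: 177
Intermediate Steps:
h = 13 (h = -5 + 18 = 13)
k(Q) = 13*Q**2 (k(Q) = (13*Q)*Q = 13*Q**2)
(n + k(-2))*K(-2, -4) = (7 + 13*(-2)**2)*3 = (7 + 13*4)*3 = (7 + 52)*3 = 59*3 = 177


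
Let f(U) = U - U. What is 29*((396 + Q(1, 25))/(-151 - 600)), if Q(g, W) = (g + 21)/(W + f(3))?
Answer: -287738/18775 ≈ -15.326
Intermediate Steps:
f(U) = 0
Q(g, W) = (21 + g)/W (Q(g, W) = (g + 21)/(W + 0) = (21 + g)/W)
29*((396 + Q(1, 25))/(-151 - 600)) = 29*((396 + (21 + 1)/25)/(-151 - 600)) = 29*((396 + (1/25)*22)/(-751)) = 29*((396 + 22/25)*(-1/751)) = 29*((9922/25)*(-1/751)) = 29*(-9922/18775) = -287738/18775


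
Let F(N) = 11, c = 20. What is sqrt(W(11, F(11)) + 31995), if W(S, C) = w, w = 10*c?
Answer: sqrt(32195) ≈ 179.43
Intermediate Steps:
w = 200 (w = 10*20 = 200)
W(S, C) = 200
sqrt(W(11, F(11)) + 31995) = sqrt(200 + 31995) = sqrt(32195)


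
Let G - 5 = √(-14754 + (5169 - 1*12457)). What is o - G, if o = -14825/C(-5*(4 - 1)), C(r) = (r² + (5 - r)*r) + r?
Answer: 2875/18 - I*√22042 ≈ 159.72 - 148.47*I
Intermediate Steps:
G = 5 + I*√22042 (G = 5 + √(-14754 + (5169 - 1*12457)) = 5 + √(-14754 + (5169 - 12457)) = 5 + √(-14754 - 7288) = 5 + √(-22042) = 5 + I*√22042 ≈ 5.0 + 148.47*I)
C(r) = r + r² + r*(5 - r) (C(r) = (r² + r*(5 - r)) + r = r + r² + r*(5 - r))
o = 2965/18 (o = -14825*(-1/(30*(4 - 1))) = -14825/(6*(-5*3)) = -14825/(6*(-15)) = -14825/(-90) = -14825*(-1/90) = 2965/18 ≈ 164.72)
o - G = 2965/18 - (5 + I*√22042) = 2965/18 + (-5 - I*√22042) = 2875/18 - I*√22042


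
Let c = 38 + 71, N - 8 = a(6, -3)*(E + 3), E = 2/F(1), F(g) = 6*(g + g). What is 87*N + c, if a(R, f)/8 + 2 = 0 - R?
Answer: -16827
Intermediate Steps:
a(R, f) = -16 - 8*R (a(R, f) = -16 + 8*(0 - R) = -16 + 8*(-R) = -16 - 8*R)
F(g) = 12*g (F(g) = 6*(2*g) = 12*g)
E = ⅙ (E = 2/((12*1)) = 2/12 = 2*(1/12) = ⅙ ≈ 0.16667)
N = -584/3 (N = 8 + (-16 - 8*6)*(⅙ + 3) = 8 + (-16 - 48)*(19/6) = 8 - 64*19/6 = 8 - 608/3 = -584/3 ≈ -194.67)
c = 109
87*N + c = 87*(-584/3) + 109 = -16936 + 109 = -16827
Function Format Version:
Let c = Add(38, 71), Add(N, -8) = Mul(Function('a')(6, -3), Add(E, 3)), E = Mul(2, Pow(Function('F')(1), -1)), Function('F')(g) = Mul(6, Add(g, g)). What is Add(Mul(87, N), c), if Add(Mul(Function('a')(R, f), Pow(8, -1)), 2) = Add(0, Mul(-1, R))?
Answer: -16827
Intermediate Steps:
Function('a')(R, f) = Add(-16, Mul(-8, R)) (Function('a')(R, f) = Add(-16, Mul(8, Add(0, Mul(-1, R)))) = Add(-16, Mul(8, Mul(-1, R))) = Add(-16, Mul(-8, R)))
Function('F')(g) = Mul(12, g) (Function('F')(g) = Mul(6, Mul(2, g)) = Mul(12, g))
E = Rational(1, 6) (E = Mul(2, Pow(Mul(12, 1), -1)) = Mul(2, Pow(12, -1)) = Mul(2, Rational(1, 12)) = Rational(1, 6) ≈ 0.16667)
N = Rational(-584, 3) (N = Add(8, Mul(Add(-16, Mul(-8, 6)), Add(Rational(1, 6), 3))) = Add(8, Mul(Add(-16, -48), Rational(19, 6))) = Add(8, Mul(-64, Rational(19, 6))) = Add(8, Rational(-608, 3)) = Rational(-584, 3) ≈ -194.67)
c = 109
Add(Mul(87, N), c) = Add(Mul(87, Rational(-584, 3)), 109) = Add(-16936, 109) = -16827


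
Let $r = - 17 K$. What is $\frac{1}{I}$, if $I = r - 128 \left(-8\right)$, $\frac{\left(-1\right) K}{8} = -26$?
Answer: $- \frac{1}{2512} \approx -0.00039809$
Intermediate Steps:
$K = 208$ ($K = \left(-8\right) \left(-26\right) = 208$)
$r = -3536$ ($r = \left(-17\right) 208 = -3536$)
$I = -2512$ ($I = -3536 - 128 \left(-8\right) = -3536 - -1024 = -3536 + 1024 = -2512$)
$\frac{1}{I} = \frac{1}{-2512} = - \frac{1}{2512}$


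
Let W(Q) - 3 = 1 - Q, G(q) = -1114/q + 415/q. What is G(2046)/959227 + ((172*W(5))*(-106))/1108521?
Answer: 11926985099455/725186472368094 ≈ 0.016447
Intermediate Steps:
G(q) = -699/q
W(Q) = 4 - Q (W(Q) = 3 + (1 - Q) = 4 - Q)
G(2046)/959227 + ((172*W(5))*(-106))/1108521 = -699/2046/959227 + ((172*(4 - 1*5))*(-106))/1108521 = -699*1/2046*(1/959227) + ((172*(4 - 5))*(-106))*(1/1108521) = -233/682*1/959227 + ((172*(-1))*(-106))*(1/1108521) = -233/654192814 - 172*(-106)*(1/1108521) = -233/654192814 + 18232*(1/1108521) = -233/654192814 + 18232/1108521 = 11926985099455/725186472368094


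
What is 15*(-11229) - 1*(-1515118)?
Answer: 1346683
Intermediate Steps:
15*(-11229) - 1*(-1515118) = -168435 + 1515118 = 1346683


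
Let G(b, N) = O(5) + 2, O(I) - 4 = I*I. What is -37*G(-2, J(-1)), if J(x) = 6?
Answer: -1147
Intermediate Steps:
O(I) = 4 + I**2 (O(I) = 4 + I*I = 4 + I**2)
G(b, N) = 31 (G(b, N) = (4 + 5**2) + 2 = (4 + 25) + 2 = 29 + 2 = 31)
-37*G(-2, J(-1)) = -37*31 = -1147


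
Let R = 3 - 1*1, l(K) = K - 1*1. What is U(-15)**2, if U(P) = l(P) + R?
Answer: 196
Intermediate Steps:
l(K) = -1 + K (l(K) = K - 1 = -1 + K)
R = 2 (R = 3 - 1 = 2)
U(P) = 1 + P (U(P) = (-1 + P) + 2 = 1 + P)
U(-15)**2 = (1 - 15)**2 = (-14)**2 = 196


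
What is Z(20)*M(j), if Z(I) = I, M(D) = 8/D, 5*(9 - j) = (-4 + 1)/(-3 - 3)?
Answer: 1600/89 ≈ 17.978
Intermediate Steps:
j = 89/10 (j = 9 - (-4 + 1)/(5*(-3 - 3)) = 9 - (-3)/(5*(-6)) = 9 - (-3)*(-1)/(5*6) = 9 - 1/5*1/2 = 9 - 1/10 = 89/10 ≈ 8.9000)
Z(20)*M(j) = 20*(8/(89/10)) = 20*(8*(10/89)) = 20*(80/89) = 1600/89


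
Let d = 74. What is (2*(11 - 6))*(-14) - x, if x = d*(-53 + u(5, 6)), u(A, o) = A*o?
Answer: 1562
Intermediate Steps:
x = -1702 (x = 74*(-53 + 5*6) = 74*(-53 + 30) = 74*(-23) = -1702)
(2*(11 - 6))*(-14) - x = (2*(11 - 6))*(-14) - 1*(-1702) = (2*5)*(-14) + 1702 = 10*(-14) + 1702 = -140 + 1702 = 1562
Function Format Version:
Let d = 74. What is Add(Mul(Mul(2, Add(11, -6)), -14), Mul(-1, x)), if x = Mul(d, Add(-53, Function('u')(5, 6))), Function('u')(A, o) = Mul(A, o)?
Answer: 1562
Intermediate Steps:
x = -1702 (x = Mul(74, Add(-53, Mul(5, 6))) = Mul(74, Add(-53, 30)) = Mul(74, -23) = -1702)
Add(Mul(Mul(2, Add(11, -6)), -14), Mul(-1, x)) = Add(Mul(Mul(2, Add(11, -6)), -14), Mul(-1, -1702)) = Add(Mul(Mul(2, 5), -14), 1702) = Add(Mul(10, -14), 1702) = Add(-140, 1702) = 1562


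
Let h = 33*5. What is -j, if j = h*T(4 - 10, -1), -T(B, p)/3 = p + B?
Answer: -3465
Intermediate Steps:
T(B, p) = -3*B - 3*p (T(B, p) = -3*(p + B) = -3*(B + p) = -3*B - 3*p)
h = 165
j = 3465 (j = 165*(-3*(4 - 10) - 3*(-1)) = 165*(-3*(-6) + 3) = 165*(18 + 3) = 165*21 = 3465)
-j = -1*3465 = -3465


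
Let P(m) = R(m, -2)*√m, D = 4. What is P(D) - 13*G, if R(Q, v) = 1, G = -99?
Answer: 1289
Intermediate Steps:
P(m) = √m (P(m) = 1*√m = √m)
P(D) - 13*G = √4 - 13*(-99) = 2 + 1287 = 1289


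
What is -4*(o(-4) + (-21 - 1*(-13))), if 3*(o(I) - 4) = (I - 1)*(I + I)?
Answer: -112/3 ≈ -37.333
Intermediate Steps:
o(I) = 4 + 2*I*(-1 + I)/3 (o(I) = 4 + ((I - 1)*(I + I))/3 = 4 + ((-1 + I)*(2*I))/3 = 4 + (2*I*(-1 + I))/3 = 4 + 2*I*(-1 + I)/3)
-4*(o(-4) + (-21 - 1*(-13))) = -4*((4 - 2/3*(-4) + (2/3)*(-4)**2) + (-21 - 1*(-13))) = -4*((4 + 8/3 + (2/3)*16) + (-21 + 13)) = -4*((4 + 8/3 + 32/3) - 8) = -4*(52/3 - 8) = -4*28/3 = -112/3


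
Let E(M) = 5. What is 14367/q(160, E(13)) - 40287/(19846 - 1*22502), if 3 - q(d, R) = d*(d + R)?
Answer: 341765729/23370144 ≈ 14.624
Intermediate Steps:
q(d, R) = 3 - d*(R + d) (q(d, R) = 3 - d*(d + R) = 3 - d*(R + d))
14367/q(160, E(13)) - 40287/(19846 - 1*22502) = 14367/(3 - 1*160**2 - 1*5*160) - 40287/(19846 - 1*22502) = 14367/(3 - 1*25600 - 800) - 40287/(19846 - 22502) = 14367/(3 - 25600 - 800) - 40287/(-2656) = 14367/(-26397) - 40287*(-1/2656) = 14367*(-1/26397) + 40287/2656 = -4789/8799 + 40287/2656 = 341765729/23370144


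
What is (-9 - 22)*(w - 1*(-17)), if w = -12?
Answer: -155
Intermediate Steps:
(-9 - 22)*(w - 1*(-17)) = (-9 - 22)*(-12 - 1*(-17)) = -31*(-12 + 17) = -31*5 = -155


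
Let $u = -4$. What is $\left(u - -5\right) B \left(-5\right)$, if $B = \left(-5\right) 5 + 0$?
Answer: $125$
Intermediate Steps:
$B = -25$ ($B = -25 + 0 = -25$)
$\left(u - -5\right) B \left(-5\right) = \left(-4 - -5\right) \left(-25\right) \left(-5\right) = \left(-4 + 5\right) \left(-25\right) \left(-5\right) = 1 \left(-25\right) \left(-5\right) = \left(-25\right) \left(-5\right) = 125$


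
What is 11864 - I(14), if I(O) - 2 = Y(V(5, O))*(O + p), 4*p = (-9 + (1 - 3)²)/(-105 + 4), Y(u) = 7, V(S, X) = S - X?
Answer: 4752621/404 ≈ 11764.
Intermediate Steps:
p = 5/404 (p = ((-9 + (1 - 3)²)/(-105 + 4))/4 = ((-9 + (-2)²)/(-101))/4 = ((-9 + 4)*(-1/101))/4 = (-5*(-1/101))/4 = (¼)*(5/101) = 5/404 ≈ 0.012376)
I(O) = 843/404 + 7*O (I(O) = 2 + 7*(O + 5/404) = 2 + 7*(5/404 + O) = 2 + (35/404 + 7*O) = 843/404 + 7*O)
11864 - I(14) = 11864 - (843/404 + 7*14) = 11864 - (843/404 + 98) = 11864 - 1*40435/404 = 11864 - 40435/404 = 4752621/404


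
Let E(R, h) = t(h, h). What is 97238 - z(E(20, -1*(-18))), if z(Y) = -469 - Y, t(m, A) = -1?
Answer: 97706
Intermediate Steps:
E(R, h) = -1
97238 - z(E(20, -1*(-18))) = 97238 - (-469 - 1*(-1)) = 97238 - (-469 + 1) = 97238 - 1*(-468) = 97238 + 468 = 97706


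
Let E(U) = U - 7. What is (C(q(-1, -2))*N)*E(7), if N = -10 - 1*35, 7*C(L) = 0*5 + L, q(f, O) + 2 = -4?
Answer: 0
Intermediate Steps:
q(f, O) = -6 (q(f, O) = -2 - 4 = -6)
E(U) = -7 + U
C(L) = L/7 (C(L) = (0*5 + L)/7 = (0 + L)/7 = L/7)
N = -45 (N = -10 - 35 = -45)
(C(q(-1, -2))*N)*E(7) = (((⅐)*(-6))*(-45))*(-7 + 7) = -6/7*(-45)*0 = (270/7)*0 = 0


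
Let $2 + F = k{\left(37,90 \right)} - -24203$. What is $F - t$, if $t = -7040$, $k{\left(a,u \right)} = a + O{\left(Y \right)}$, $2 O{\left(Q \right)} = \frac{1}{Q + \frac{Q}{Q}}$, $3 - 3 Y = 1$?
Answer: $\frac{312783}{10} \approx 31278.0$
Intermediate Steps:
$Y = \frac{2}{3}$ ($Y = 1 - \frac{1}{3} = \frac{2}{3} \approx 0.66667$)
$O{\left(Q \right)} = \frac{1}{2 \left(1 + Q\right)}$ ($O{\left(Q \right)} = \frac{1}{2 \left(Q + \frac{Q}{Q}\right)} = \frac{1}{2 \left(Q + 1\right)} = \frac{1}{2 \left(1 + Q\right)}$)
$k{\left(a,u \right)} = \frac{3}{10} + a$ ($k{\left(a,u \right)} = a + \frac{1}{2 \left(1 + \frac{2}{3}\right)} = a + \frac{1}{2 \cdot \frac{5}{3}} = a + \frac{1}{2} \cdot \frac{3}{5} = a + \frac{3}{10} = \frac{3}{10} + a$)
$F = \frac{242383}{10}$ ($F = -2 + \left(\left(\frac{3}{10} + 37\right) - -24203\right) = -2 + \left(\frac{373}{10} + 24203\right) = -2 + \frac{242403}{10} = \frac{242383}{10} \approx 24238.0$)
$F - t = \frac{242383}{10} - -7040 = \frac{242383}{10} + 7040 = \frac{312783}{10}$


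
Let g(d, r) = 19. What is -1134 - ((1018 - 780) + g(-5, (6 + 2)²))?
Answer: -1391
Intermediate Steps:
-1134 - ((1018 - 780) + g(-5, (6 + 2)²)) = -1134 - ((1018 - 780) + 19) = -1134 - (238 + 19) = -1134 - 1*257 = -1134 - 257 = -1391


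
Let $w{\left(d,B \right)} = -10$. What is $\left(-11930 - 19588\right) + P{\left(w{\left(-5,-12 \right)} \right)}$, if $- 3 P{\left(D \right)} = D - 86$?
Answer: $-31486$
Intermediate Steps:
$P{\left(D \right)} = \frac{86}{3} - \frac{D}{3}$ ($P{\left(D \right)} = - \frac{D - 86}{3} = - \frac{-86 + D}{3} = \frac{86}{3} - \frac{D}{3}$)
$\left(-11930 - 19588\right) + P{\left(w{\left(-5,-12 \right)} \right)} = \left(-11930 - 19588\right) + \left(\frac{86}{3} - - \frac{10}{3}\right) = -31518 + \left(\frac{86}{3} + \frac{10}{3}\right) = -31518 + 32 = -31486$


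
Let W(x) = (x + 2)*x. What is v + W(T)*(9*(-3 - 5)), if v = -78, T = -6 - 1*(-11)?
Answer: -2598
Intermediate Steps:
T = 5 (T = -6 + 11 = 5)
W(x) = x*(2 + x) (W(x) = (2 + x)*x = x*(2 + x))
v + W(T)*(9*(-3 - 5)) = -78 + (5*(2 + 5))*(9*(-3 - 5)) = -78 + (5*7)*(9*(-8)) = -78 + 35*(-72) = -78 - 2520 = -2598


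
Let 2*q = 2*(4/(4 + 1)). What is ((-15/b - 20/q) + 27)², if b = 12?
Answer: 9/16 ≈ 0.56250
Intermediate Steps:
q = ⅘ (q = (2*(4/(4 + 1)))/2 = (2*(4/5))/2 = (2*(4*(⅕)))/2 = (2*(⅘))/2 = (½)*(8/5) = ⅘ ≈ 0.80000)
((-15/b - 20/q) + 27)² = ((-15/12 - 20/⅘) + 27)² = ((-15*1/12 - 20*5/4) + 27)² = ((-5/4 - 25) + 27)² = (-105/4 + 27)² = (¾)² = 9/16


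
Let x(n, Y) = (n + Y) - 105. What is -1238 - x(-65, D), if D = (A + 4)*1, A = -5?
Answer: -1067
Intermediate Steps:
D = -1 (D = (-5 + 4)*1 = -1*1 = -1)
x(n, Y) = -105 + Y + n (x(n, Y) = (Y + n) - 105 = -105 + Y + n)
-1238 - x(-65, D) = -1238 - (-105 - 1 - 65) = -1238 - 1*(-171) = -1238 + 171 = -1067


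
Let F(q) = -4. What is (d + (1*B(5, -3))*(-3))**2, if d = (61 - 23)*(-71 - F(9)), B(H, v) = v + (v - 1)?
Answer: 6375625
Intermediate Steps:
B(H, v) = -1 + 2*v (B(H, v) = v + (-1 + v) = -1 + 2*v)
d = -2546 (d = (61 - 23)*(-71 - 1*(-4)) = 38*(-71 + 4) = 38*(-67) = -2546)
(d + (1*B(5, -3))*(-3))**2 = (-2546 + (1*(-1 + 2*(-3)))*(-3))**2 = (-2546 + (1*(-1 - 6))*(-3))**2 = (-2546 + (1*(-7))*(-3))**2 = (-2546 - 7*(-3))**2 = (-2546 + 21)**2 = (-2525)**2 = 6375625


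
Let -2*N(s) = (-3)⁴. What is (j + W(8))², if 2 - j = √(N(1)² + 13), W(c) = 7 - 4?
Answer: (10 - √6613)²/4 ≈ 1271.6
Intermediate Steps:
N(s) = -81/2 (N(s) = -½*(-3)⁴ = -½*81 = -81/2)
W(c) = 3
j = 2 - √6613/2 (j = 2 - √((-81/2)² + 13) = 2 - √(6561/4 + 13) = 2 - √(6613/4) = 2 - √6613/2 ≈ -38.660)
(j + W(8))² = ((2 - √6613/2) + 3)² = (5 - √6613/2)²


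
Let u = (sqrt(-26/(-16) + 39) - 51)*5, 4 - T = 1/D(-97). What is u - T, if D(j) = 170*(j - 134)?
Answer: -10170931/39270 + 25*sqrt(26)/4 ≈ -227.13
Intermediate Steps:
D(j) = -22780 + 170*j (D(j) = 170*(-134 + j) = -22780 + 170*j)
T = 157081/39270 (T = 4 - 1/(-22780 + 170*(-97)) = 4 - 1/(-22780 - 16490) = 4 - 1/(-39270) = 4 - 1*(-1/39270) = 4 + 1/39270 = 157081/39270 ≈ 4.0000)
u = -255 + 25*sqrt(26)/4 (u = (sqrt(-26*(-1/16) + 39) - 51)*5 = (sqrt(13/8 + 39) - 51)*5 = (sqrt(325/8) - 51)*5 = (5*sqrt(26)/4 - 51)*5 = (-51 + 5*sqrt(26)/4)*5 = -255 + 25*sqrt(26)/4 ≈ -223.13)
u - T = (-255 + 25*sqrt(26)/4) - 1*157081/39270 = (-255 + 25*sqrt(26)/4) - 157081/39270 = -10170931/39270 + 25*sqrt(26)/4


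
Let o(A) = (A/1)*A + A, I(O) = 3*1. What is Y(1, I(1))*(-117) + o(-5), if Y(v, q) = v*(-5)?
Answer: 605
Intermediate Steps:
I(O) = 3
Y(v, q) = -5*v
o(A) = A + A² (o(A) = (A*1)*A + A = A*A + A = A² + A = A + A²)
Y(1, I(1))*(-117) + o(-5) = -5*1*(-117) - 5*(1 - 5) = -5*(-117) - 5*(-4) = 585 + 20 = 605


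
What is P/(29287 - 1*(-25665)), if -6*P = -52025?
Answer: 52025/329712 ≈ 0.15779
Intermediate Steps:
P = 52025/6 (P = -⅙*(-52025) = 52025/6 ≈ 8670.8)
P/(29287 - 1*(-25665)) = 52025/(6*(29287 - 1*(-25665))) = 52025/(6*(29287 + 25665)) = (52025/6)/54952 = (52025/6)*(1/54952) = 52025/329712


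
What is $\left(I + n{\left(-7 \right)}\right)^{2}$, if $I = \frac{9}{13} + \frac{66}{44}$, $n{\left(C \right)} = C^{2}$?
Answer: $\frac{1771561}{676} \approx 2620.7$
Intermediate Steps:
$I = \frac{57}{26}$ ($I = 9 \cdot \frac{1}{13} + 66 \cdot \frac{1}{44} = \frac{9}{13} + \frac{3}{2} = \frac{57}{26} \approx 2.1923$)
$\left(I + n{\left(-7 \right)}\right)^{2} = \left(\frac{57}{26} + \left(-7\right)^{2}\right)^{2} = \left(\frac{57}{26} + 49\right)^{2} = \left(\frac{1331}{26}\right)^{2} = \frac{1771561}{676}$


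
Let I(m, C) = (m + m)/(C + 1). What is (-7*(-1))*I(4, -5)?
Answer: -14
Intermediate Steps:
I(m, C) = 2*m/(1 + C) (I(m, C) = (2*m)/(1 + C) = 2*m/(1 + C))
(-7*(-1))*I(4, -5) = (-7*(-1))*(2*4/(1 - 5)) = 7*(2*4/(-4)) = 7*(2*4*(-¼)) = 7*(-2) = -14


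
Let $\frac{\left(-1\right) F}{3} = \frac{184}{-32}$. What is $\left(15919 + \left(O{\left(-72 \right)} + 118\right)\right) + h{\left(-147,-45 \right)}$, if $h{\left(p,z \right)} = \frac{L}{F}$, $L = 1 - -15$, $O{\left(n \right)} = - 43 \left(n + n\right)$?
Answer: $\frac{1533865}{69} \approx 22230.0$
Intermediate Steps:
$O{\left(n \right)} = - 86 n$ ($O{\left(n \right)} = - 43 \cdot 2 n = - 86 n$)
$L = 16$ ($L = 1 + 15 = 16$)
$F = \frac{69}{4}$ ($F = - 3 \frac{184}{-32} = - 3 \cdot 184 \left(- \frac{1}{32}\right) = \left(-3\right) \left(- \frac{23}{4}\right) = \frac{69}{4} \approx 17.25$)
$h{\left(p,z \right)} = \frac{64}{69}$ ($h{\left(p,z \right)} = \frac{16}{\frac{69}{4}} = 16 \cdot \frac{4}{69} = \frac{64}{69}$)
$\left(15919 + \left(O{\left(-72 \right)} + 118\right)\right) + h{\left(-147,-45 \right)} = \left(15919 + \left(\left(-86\right) \left(-72\right) + 118\right)\right) + \frac{64}{69} = \left(15919 + \left(6192 + 118\right)\right) + \frac{64}{69} = \left(15919 + 6310\right) + \frac{64}{69} = 22229 + \frac{64}{69} = \frac{1533865}{69}$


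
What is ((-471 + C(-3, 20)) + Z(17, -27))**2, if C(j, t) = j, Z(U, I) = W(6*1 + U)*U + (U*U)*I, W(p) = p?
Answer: 62188996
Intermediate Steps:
Z(U, I) = I*U**2 + U*(6 + U) (Z(U, I) = (6*1 + U)*U + (U*U)*I = (6 + U)*U + U**2*I = U*(6 + U) + I*U**2 = I*U**2 + U*(6 + U))
((-471 + C(-3, 20)) + Z(17, -27))**2 = ((-471 - 3) + 17*(6 + 17 - 27*17))**2 = (-474 + 17*(6 + 17 - 459))**2 = (-474 + 17*(-436))**2 = (-474 - 7412)**2 = (-7886)**2 = 62188996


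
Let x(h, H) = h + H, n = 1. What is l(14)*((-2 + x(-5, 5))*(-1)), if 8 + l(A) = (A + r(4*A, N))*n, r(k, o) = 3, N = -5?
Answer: 18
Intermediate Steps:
x(h, H) = H + h
l(A) = -5 + A (l(A) = -8 + (A + 3)*1 = -8 + (3 + A)*1 = -8 + (3 + A) = -5 + A)
l(14)*((-2 + x(-5, 5))*(-1)) = (-5 + 14)*((-2 + (5 - 5))*(-1)) = 9*((-2 + 0)*(-1)) = 9*(-2*(-1)) = 9*2 = 18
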